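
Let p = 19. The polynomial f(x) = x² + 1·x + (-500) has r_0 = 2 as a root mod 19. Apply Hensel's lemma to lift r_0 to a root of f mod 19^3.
r_2 = 5227 (mod 6859)

Hensel: r_{i+1} = r_i − f(r_i)·(f′(r_i))^{-1} mod 19^{i+2}, f′(x) = 2x + 1. Iterate:
  r_0 = 2 (mod 19)
  r_1 = 173 (mod 361)
  r_2 = 5227 (mod 6859)
Final: r = 5227 satisfies f(r) ≡ 0 mod 19^3.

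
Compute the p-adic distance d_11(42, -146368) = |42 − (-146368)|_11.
d_11(42, -146368) = 1/14641

Step 1 — x − y = 42 − (-146368) = 146410. Step 2 — v_11(146410) = 4 (factor: 146410 = (11^4 · 10); the sign does not affect v_p). Step 3 — |x − y|_11 = 11^{-4} = 1/14641.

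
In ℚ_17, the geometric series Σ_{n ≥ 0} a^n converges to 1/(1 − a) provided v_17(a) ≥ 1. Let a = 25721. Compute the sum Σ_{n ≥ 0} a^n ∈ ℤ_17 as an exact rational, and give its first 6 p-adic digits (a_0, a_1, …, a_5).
Σ a^n = 1/(1 − a) = -1/25720;  first 6 digits = (1, 0, 4, 5, 16, 6)

v_17(a) = 2 ≥ 1, so the series converges in ℤ_17 to 1/(1 − a) = 1/(1 − 25721) = -1/25720. Expand this rational in ℤ_17: compute digits iteratively via d_i = x_i mod 17, x_{i+1} = (x_i − d_i)/17. The first 6 digits are (1, 0, 4, 5, 16, 6).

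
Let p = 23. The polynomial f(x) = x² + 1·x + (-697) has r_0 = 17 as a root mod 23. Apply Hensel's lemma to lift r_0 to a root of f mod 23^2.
r_1 = 270 (mod 529)

Hensel: r_{i+1} = r_i − f(r_i)·(f′(r_i))^{-1} mod 23^{i+2}, f′(x) = 2x + 1. Iterate:
  r_0 = 17 (mod 23)
  r_1 = 270 (mod 529)
Final: r = 270 satisfies f(r) ≡ 0 mod 23^2.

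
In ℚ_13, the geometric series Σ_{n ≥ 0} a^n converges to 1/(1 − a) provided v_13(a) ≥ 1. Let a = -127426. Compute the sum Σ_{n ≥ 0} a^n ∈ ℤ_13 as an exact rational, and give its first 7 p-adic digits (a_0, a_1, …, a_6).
Σ a^n = 1/(1 − a) = 1/127427;  first 7 digits = (1, 0, 0, 7, 8, 12, 9)

v_13(a) = 3 ≥ 1, so the series converges in ℤ_13 to 1/(1 − a) = 1/(1 − (-127426)) = 1/127427. Expand this rational in ℤ_13: compute digits iteratively via d_i = x_i mod 13, x_{i+1} = (x_i − d_i)/13. The first 7 digits are (1, 0, 0, 7, 8, 12, 9).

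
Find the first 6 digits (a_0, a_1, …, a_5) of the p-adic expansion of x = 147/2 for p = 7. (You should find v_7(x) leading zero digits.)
(a_0, …, a_5) = (0, 0, 5, 3, 3, 3)

v_7(147/2) = 2, so a_0 = ... = a_1 = 0. Factor out: x = 7^2 · u with u = 3/2 a unit in ℤ_7. Expand u iteratively via a_{v+i} = u_i mod 7, u_{i+1} = (u_i − a_{v+i})/7:
  u_0 = 3/2;  a_2 = 5;  u_1 = (u_0 − 5)/7 = -1/2
  u_1 = -1/2;  a_3 = 3;  u_2 = (u_1 − 3)/7 = -1/2
  u_2 = -1/2;  a_4 = 3;  u_3 = (u_2 − 3)/7 = -1/2
  u_3 = -1/2;  a_5 = 3;  u_4 = (u_3 − 3)/7 = -1/2
Digits: (0, 0, 5, 3, 3, 3).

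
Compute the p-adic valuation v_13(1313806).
v_13(1313806) = 4

v_13(n) is the largest exponent k such that 13^k divides n. Factor out: 1313806 = 13^4 · 46. (Sign doesn't affect v_p.) So v_13(1313806) = 4.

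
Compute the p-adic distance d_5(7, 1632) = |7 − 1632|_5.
d_5(7, 1632) = 1/125

Step 1 — x − y = 7 − 1632 = -1625. Step 2 — v_5(-1625) = 3 (factor: -1625 = −(5^3 · 13); the sign does not affect v_p). Step 3 — |x − y|_5 = 5^{-3} = 1/125.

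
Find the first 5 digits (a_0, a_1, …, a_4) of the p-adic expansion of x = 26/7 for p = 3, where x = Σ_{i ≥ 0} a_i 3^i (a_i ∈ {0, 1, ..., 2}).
(a_0, …, a_4) = (2, 1, 2, 1, 2)

v_3(26/7) = 0 (numerator and denominator both coprime to 3), so x ∈ ℤ_3^×. Compute digits iteratively via a_i = x_i mod 3, x_{i+1} = (x_i − a_i)/3, with x_0 = x:
  x_0 = 26/7;  a_0 = 2;  x_1 = (x_0 − 2)/3 = 4/7
  x_1 = 4/7;  a_1 = 1;  x_2 = (x_1 − 1)/3 = -1/7
  x_2 = -1/7;  a_2 = 2;  x_3 = (x_2 − 2)/3 = -5/7
  x_3 = -5/7;  a_3 = 1;  x_4 = (x_3 − 1)/3 = -4/7
  x_4 = -4/7;  a_4 = 2;  x_5 = (x_4 − 2)/3 = -6/7
Digits: (2, 1, 2, 1, 2).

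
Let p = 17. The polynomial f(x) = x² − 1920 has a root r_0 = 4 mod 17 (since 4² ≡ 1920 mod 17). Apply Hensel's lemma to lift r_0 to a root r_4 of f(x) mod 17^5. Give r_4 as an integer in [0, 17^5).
r_4 = 894697 (mod 1419857)

Hensel's recurrence: r_{i+1} = r_i − f(r_i)·(f′(r_i))^{-1} mod 17^{i+2}, with f′(x) = 2x. Iterate:
  r_0 = 4 (mod 17)
  r_1 = 242 (mod 289)
  r_2 = 531 (mod 4913)
  r_3 = 59487 (mod 83521)
  r_4 = 894697 (mod 1419857)
Final: r_4 = 894697, and one checks f(r_4) ≡ 0 mod 17^5.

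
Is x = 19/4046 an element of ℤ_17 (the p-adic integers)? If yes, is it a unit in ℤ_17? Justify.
x ∉ ℤ_17 (v_17(x) = -2 < 0)

ℤ_17 = {x ∈ ℚ_17 : v_17(x) ≥ 0} and ℤ_17^× = {x ∈ ℤ_17 : v_17(x) = 0}. Here v_17(19/4046) = v_17(num) − v_17(den) = -2; compare against these criteria.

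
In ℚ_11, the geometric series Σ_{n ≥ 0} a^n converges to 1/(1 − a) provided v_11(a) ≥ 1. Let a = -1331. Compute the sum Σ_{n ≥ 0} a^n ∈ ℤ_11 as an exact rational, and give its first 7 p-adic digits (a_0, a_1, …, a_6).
Σ a^n = 1/(1 − a) = 1/1332;  first 7 digits = (1, 0, 0, 10, 10, 10, 0)

v_11(a) = 3 ≥ 1, so the series converges in ℤ_11 to 1/(1 − a) = 1/(1 − (-1331)) = 1/1332. Expand this rational in ℤ_11: compute digits iteratively via d_i = x_i mod 11, x_{i+1} = (x_i − d_i)/11. The first 7 digits are (1, 0, 0, 10, 10, 10, 0).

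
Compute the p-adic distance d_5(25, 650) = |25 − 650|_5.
d_5(25, 650) = 1/625

Step 1 — x − y = 25 − 650 = -625. Step 2 — v_5(-625) = 4 (factor: -625 = −(5^4 · 1); the sign does not affect v_p). Step 3 — |x − y|_5 = 5^{-4} = 1/625.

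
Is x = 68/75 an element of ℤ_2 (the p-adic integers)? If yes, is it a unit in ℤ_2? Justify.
x ∈ ℤ_2 but not a unit; v_2(x) = 2 > 0

ℤ_2 = {x ∈ ℚ_2 : v_2(x) ≥ 0} and ℤ_2^× = {x ∈ ℤ_2 : v_2(x) = 0}. Here v_2(68/75) = v_2(num) − v_2(den) = 2; compare against these criteria.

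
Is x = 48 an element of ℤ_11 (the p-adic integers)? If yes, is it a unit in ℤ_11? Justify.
x ∈ ℤ_11^× (unit); v_11(x) = 0

ℤ_11 = {x ∈ ℚ_11 : v_11(x) ≥ 0} and ℤ_11^× = {x ∈ ℤ_11 : v_11(x) = 0}. Here v_11(48) = v_11(num) − v_11(den) = 0; compare against these criteria.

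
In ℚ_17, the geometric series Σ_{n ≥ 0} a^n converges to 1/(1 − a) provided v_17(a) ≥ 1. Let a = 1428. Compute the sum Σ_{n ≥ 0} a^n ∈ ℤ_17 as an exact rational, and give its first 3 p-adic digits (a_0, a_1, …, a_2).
Σ a^n = 1/(1 − a) = -1/1427;  first 3 digits = (1, 16, 5)

v_17(a) = 1 ≥ 1, so the series converges in ℤ_17 to 1/(1 − a) = 1/(1 − 1428) = -1/1427. Expand this rational in ℤ_17: compute digits iteratively via d_i = x_i mod 17, x_{i+1} = (x_i − d_i)/17. The first 3 digits are (1, 16, 5).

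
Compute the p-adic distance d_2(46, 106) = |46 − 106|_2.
d_2(46, 106) = 1/4

Step 1 — x − y = 46 − 106 = -60. Step 2 — v_2(-60) = 2 (factor: -60 = −(2^2 · 15); the sign does not affect v_p). Step 3 — |x − y|_2 = 2^{-2} = 1/4.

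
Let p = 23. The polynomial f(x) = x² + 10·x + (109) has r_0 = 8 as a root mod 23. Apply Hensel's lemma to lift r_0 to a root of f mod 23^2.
r_1 = 100 (mod 529)

Hensel: r_{i+1} = r_i − f(r_i)·(f′(r_i))^{-1} mod 23^{i+2}, f′(x) = 2x + 10. Iterate:
  r_0 = 8 (mod 23)
  r_1 = 100 (mod 529)
Final: r = 100 satisfies f(r) ≡ 0 mod 23^2.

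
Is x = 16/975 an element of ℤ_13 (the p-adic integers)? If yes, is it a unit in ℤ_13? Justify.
x ∉ ℤ_13 (v_13(x) = -1 < 0)

ℤ_13 = {x ∈ ℚ_13 : v_13(x) ≥ 0} and ℤ_13^× = {x ∈ ℤ_13 : v_13(x) = 0}. Here v_13(16/975) = v_13(num) − v_13(den) = -1; compare against these criteria.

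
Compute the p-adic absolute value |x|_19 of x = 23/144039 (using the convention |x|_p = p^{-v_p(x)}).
|23/144039|_19 = 6859

Step 1 — compute v_19(x) by factoring powers of 19 out of the numerator and denominator: v_19(23/144039) = -3. Step 2 — apply |x|_p = p^{-v_p(x)} = 19^{3} = 6859.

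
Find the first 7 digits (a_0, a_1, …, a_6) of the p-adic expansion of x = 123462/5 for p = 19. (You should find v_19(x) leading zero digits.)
(a_0, …, a_6) = (0, 0, 0, 15, 7, 11, 7)

v_19(123462/5) = 3, so a_0 = ... = a_2 = 0. Factor out: x = 19^3 · u with u = 18/5 a unit in ℤ_19. Expand u iteratively via a_{v+i} = u_i mod 19, u_{i+1} = (u_i − a_{v+i})/19:
  u_0 = 18/5;  a_3 = 15;  u_1 = (u_0 − 15)/19 = -3/5
  u_1 = -3/5;  a_4 = 7;  u_2 = (u_1 − 7)/19 = -2/5
  u_2 = -2/5;  a_5 = 11;  u_3 = (u_2 − 11)/19 = -3/5
  u_3 = -3/5;  a_6 = 7;  u_4 = (u_3 − 7)/19 = -2/5
Digits: (0, 0, 0, 15, 7, 11, 7).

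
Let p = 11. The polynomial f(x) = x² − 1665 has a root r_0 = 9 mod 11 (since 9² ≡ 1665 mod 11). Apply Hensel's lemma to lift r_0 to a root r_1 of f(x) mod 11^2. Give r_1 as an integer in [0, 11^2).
r_1 = 97 (mod 121)

Hensel's recurrence: r_{i+1} = r_i − f(r_i)·(f′(r_i))^{-1} mod 11^{i+2}, with f′(x) = 2x. Iterate:
  r_0 = 9 (mod 11)
  r_1 = 97 (mod 121)
Final: r_1 = 97, and one checks f(r_1) ≡ 0 mod 11^2.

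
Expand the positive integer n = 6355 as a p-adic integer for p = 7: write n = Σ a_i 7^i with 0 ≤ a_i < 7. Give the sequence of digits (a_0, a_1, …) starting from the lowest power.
(a_0, a_1, …) = (6, 4, 3, 4, 2)

Repeated division by 7 gives the digits low-to-high: 6355 = 6 + 4·7^1 + 3·7^2 + 4·7^3 + 2·7^4. Digit sequence: (6, 4, 3, 4, 2).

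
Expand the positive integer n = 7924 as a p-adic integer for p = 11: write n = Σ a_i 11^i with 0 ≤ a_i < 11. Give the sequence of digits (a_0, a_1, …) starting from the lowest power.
(a_0, a_1, …) = (4, 5, 10, 5)

Repeated division by 11 gives the digits low-to-high: 7924 = 4 + 5·11^1 + 10·11^2 + 5·11^3. Digit sequence: (4, 5, 10, 5).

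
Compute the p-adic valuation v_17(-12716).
v_17(-12716) = 2

v_17(n) is the largest exponent k such that 17^k divides n. Factor out: -12716 = -17^2 · 44. (Sign doesn't affect v_p.) So v_17(-12716) = 2.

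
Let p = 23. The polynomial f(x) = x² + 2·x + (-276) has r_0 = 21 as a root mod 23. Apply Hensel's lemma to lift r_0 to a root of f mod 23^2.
r_1 = 389 (mod 529)

Hensel: r_{i+1} = r_i − f(r_i)·(f′(r_i))^{-1} mod 23^{i+2}, f′(x) = 2x + 2. Iterate:
  r_0 = 21 (mod 23)
  r_1 = 389 (mod 529)
Final: r = 389 satisfies f(r) ≡ 0 mod 23^2.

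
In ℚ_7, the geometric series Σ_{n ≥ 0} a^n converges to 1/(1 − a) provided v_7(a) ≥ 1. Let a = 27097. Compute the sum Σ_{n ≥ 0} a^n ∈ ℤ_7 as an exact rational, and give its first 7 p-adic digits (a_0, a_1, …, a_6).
Σ a^n = 1/(1 − a) = -1/27096;  first 7 digits = (1, 0, 0, 2, 4, 1, 4)

v_7(a) = 3 ≥ 1, so the series converges in ℤ_7 to 1/(1 − a) = 1/(1 − 27097) = -1/27096. Expand this rational in ℤ_7: compute digits iteratively via d_i = x_i mod 7, x_{i+1} = (x_i − d_i)/7. The first 7 digits are (1, 0, 0, 2, 4, 1, 4).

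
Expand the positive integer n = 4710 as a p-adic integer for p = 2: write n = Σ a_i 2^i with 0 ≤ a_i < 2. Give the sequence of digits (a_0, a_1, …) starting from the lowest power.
(a_0, a_1, …) = (0, 1, 1, 0, 0, 1, 1, 0, 0, 1, 0, 0, 1)

Repeated division by 2 gives the digits low-to-high: 4710 = 1·2^1 + 1·2^2 + 1·2^5 + 1·2^6 + 1·2^9 + 1·2^12. Digit sequence: (0, 1, 1, 0, 0, 1, 1, 0, 0, 1, 0, 0, 1).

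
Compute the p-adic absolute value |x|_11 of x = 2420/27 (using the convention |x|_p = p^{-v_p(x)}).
|2420/27|_11 = 1/121

Step 1 — compute v_11(x) by factoring powers of 11 out of the numerator and denominator: v_11(2420/27) = 2. Step 2 — apply |x|_p = p^{-v_p(x)} = 11^{-2} = 1/121.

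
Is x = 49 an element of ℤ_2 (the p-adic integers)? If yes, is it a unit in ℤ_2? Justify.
x ∈ ℤ_2^× (unit); v_2(x) = 0

ℤ_2 = {x ∈ ℚ_2 : v_2(x) ≥ 0} and ℤ_2^× = {x ∈ ℤ_2 : v_2(x) = 0}. Here v_2(49) = v_2(num) − v_2(den) = 0; compare against these criteria.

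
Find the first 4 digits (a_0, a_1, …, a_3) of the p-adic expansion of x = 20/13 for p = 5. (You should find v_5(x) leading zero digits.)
(a_0, …, a_3) = (0, 3, 1, 2)

v_5(20/13) = 1, so a_0 = ... = a_0 = 0. Factor out: x = 5^1 · u with u = 4/13 a unit in ℤ_5. Expand u iteratively via a_{v+i} = u_i mod 5, u_{i+1} = (u_i − a_{v+i})/5:
  u_0 = 4/13;  a_1 = 3;  u_1 = (u_0 − 3)/5 = -7/13
  u_1 = -7/13;  a_2 = 1;  u_2 = (u_1 − 1)/5 = -4/13
  u_2 = -4/13;  a_3 = 2;  u_3 = (u_2 − 2)/5 = -6/13
Digits: (0, 3, 1, 2).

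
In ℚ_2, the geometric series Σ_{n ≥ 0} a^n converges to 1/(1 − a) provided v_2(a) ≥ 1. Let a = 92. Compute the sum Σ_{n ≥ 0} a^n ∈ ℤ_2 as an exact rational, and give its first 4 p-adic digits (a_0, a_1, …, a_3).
Σ a^n = 1/(1 − a) = -1/91;  first 4 digits = (1, 0, 1, 1)

v_2(a) = 2 ≥ 1, so the series converges in ℤ_2 to 1/(1 − a) = 1/(1 − 92) = -1/91. Expand this rational in ℤ_2: compute digits iteratively via d_i = x_i mod 2, x_{i+1} = (x_i − d_i)/2. The first 4 digits are (1, 0, 1, 1).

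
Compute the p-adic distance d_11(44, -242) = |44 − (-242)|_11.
d_11(44, -242) = 1/11

Step 1 — x − y = 44 − (-242) = 286. Step 2 — v_11(286) = 1 (factor: 286 = (11^1 · 26); the sign does not affect v_p). Step 3 — |x − y|_11 = 11^{-1} = 1/11.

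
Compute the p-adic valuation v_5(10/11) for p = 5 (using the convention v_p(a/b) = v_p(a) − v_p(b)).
v_5(10/11) = 1

Factor powers of 5 from the numerator and denominator of the reduced fraction: 10 = 5^1 · 2 and 11 = 5^0 · 11. Apply v_p(a/b) = v_p(a) − v_p(b): v_5(10/11) = 1 − 0 = 1.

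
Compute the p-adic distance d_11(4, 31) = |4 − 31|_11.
d_11(4, 31) = 1

Step 1 — x − y = 4 − 31 = -27. Step 2 — v_11(-27) = 0 (factor: -27 = −(11^0 · 27); the sign does not affect v_p). Step 3 — |x − y|_11 = 11^{0} = 1.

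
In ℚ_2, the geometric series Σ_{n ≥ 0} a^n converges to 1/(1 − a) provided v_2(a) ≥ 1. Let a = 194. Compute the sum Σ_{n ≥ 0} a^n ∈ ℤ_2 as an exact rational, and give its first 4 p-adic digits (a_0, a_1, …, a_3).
Σ a^n = 1/(1 − a) = -1/193;  first 4 digits = (1, 1, 1, 1)

v_2(a) = 1 ≥ 1, so the series converges in ℤ_2 to 1/(1 − a) = 1/(1 − 194) = -1/193. Expand this rational in ℤ_2: compute digits iteratively via d_i = x_i mod 2, x_{i+1} = (x_i − d_i)/2. The first 4 digits are (1, 1, 1, 1).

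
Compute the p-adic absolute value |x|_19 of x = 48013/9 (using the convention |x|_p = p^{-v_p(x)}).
|48013/9|_19 = 1/6859

Step 1 — compute v_19(x) by factoring powers of 19 out of the numerator and denominator: v_19(48013/9) = 3. Step 2 — apply |x|_p = p^{-v_p(x)} = 19^{-3} = 1/6859.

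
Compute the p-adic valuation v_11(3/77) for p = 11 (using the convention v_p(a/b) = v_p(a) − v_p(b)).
v_11(3/77) = -1

Factor powers of 11 from the numerator and denominator of the reduced fraction: 3 = 11^0 · 3 and 77 = 11^1 · 7. Apply v_p(a/b) = v_p(a) − v_p(b): v_11(3/77) = 0 − 1 = -1.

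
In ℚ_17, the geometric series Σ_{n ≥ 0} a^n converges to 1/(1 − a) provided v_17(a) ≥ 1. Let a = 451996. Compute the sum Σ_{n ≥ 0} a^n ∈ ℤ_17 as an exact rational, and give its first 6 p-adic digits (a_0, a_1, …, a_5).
Σ a^n = 1/(1 − a) = -1/451995;  first 6 digits = (1, 0, 0, 7, 5, 0)

v_17(a) = 3 ≥ 1, so the series converges in ℤ_17 to 1/(1 − a) = 1/(1 − 451996) = -1/451995. Expand this rational in ℤ_17: compute digits iteratively via d_i = x_i mod 17, x_{i+1} = (x_i − d_i)/17. The first 6 digits are (1, 0, 0, 7, 5, 0).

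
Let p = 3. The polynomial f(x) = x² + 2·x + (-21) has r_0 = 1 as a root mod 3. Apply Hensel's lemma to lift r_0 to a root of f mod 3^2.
r_1 = 1 (mod 9)

Hensel: r_{i+1} = r_i − f(r_i)·(f′(r_i))^{-1} mod 3^{i+2}, f′(x) = 2x + 2. Iterate:
  r_0 = 1 (mod 3)
  r_1 = 1 (mod 9)
Final: r = 1 satisfies f(r) ≡ 0 mod 3^2.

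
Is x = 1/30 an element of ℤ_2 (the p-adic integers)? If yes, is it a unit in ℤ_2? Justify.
x ∉ ℤ_2 (v_2(x) = -1 < 0)

ℤ_2 = {x ∈ ℚ_2 : v_2(x) ≥ 0} and ℤ_2^× = {x ∈ ℤ_2 : v_2(x) = 0}. Here v_2(1/30) = v_2(num) − v_2(den) = -1; compare against these criteria.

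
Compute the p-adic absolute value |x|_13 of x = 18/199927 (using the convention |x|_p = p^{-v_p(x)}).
|18/199927|_13 = 28561

Step 1 — compute v_13(x) by factoring powers of 13 out of the numerator and denominator: v_13(18/199927) = -4. Step 2 — apply |x|_p = p^{-v_p(x)} = 13^{4} = 28561.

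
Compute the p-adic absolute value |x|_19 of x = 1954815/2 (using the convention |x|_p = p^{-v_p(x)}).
|1954815/2|_19 = 1/130321

Step 1 — compute v_19(x) by factoring powers of 19 out of the numerator and denominator: v_19(1954815/2) = 4. Step 2 — apply |x|_p = p^{-v_p(x)} = 19^{-4} = 1/130321.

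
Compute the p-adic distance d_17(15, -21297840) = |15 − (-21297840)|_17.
d_17(15, -21297840) = 1/1419857

Step 1 — x − y = 15 − (-21297840) = 21297855. Step 2 — v_17(21297855) = 5 (factor: 21297855 = (17^5 · 15); the sign does not affect v_p). Step 3 — |x − y|_17 = 17^{-5} = 1/1419857.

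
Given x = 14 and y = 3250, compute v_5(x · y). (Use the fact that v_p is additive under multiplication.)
v_5(45500) = 3

v_p(x) = 0 (factor: 14 = 5^0 · 14); v_p(y) = 3 (factor: 3250 = 5^3 · 26). Additivity: v_p(xy) = v_p(x) + v_p(y) = 0 + 3 = 3. (Direct check: xy = 45500 = 5^3 · (364).)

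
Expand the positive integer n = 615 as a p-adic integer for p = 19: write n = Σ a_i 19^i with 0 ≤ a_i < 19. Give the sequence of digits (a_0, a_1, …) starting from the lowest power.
(a_0, a_1, …) = (7, 13, 1)

Repeated division by 19 gives the digits low-to-high: 615 = 7 + 13·19^1 + 1·19^2. Digit sequence: (7, 13, 1).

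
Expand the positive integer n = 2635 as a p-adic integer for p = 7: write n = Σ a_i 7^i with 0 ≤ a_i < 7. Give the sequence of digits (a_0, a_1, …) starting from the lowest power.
(a_0, a_1, …) = (3, 5, 4, 0, 1)

Repeated division by 7 gives the digits low-to-high: 2635 = 3 + 5·7^1 + 4·7^2 + 1·7^4. Digit sequence: (3, 5, 4, 0, 1).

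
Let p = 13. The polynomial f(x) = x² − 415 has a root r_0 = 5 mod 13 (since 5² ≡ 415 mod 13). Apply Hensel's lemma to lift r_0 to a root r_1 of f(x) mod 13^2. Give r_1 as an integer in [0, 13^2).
r_1 = 44 (mod 169)

Hensel's recurrence: r_{i+1} = r_i − f(r_i)·(f′(r_i))^{-1} mod 13^{i+2}, with f′(x) = 2x. Iterate:
  r_0 = 5 (mod 13)
  r_1 = 44 (mod 169)
Final: r_1 = 44, and one checks f(r_1) ≡ 0 mod 13^2.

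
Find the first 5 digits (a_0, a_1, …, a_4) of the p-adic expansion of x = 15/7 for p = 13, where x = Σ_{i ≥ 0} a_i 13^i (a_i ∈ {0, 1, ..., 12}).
(a_0, …, a_4) = (4, 11, 1, 11, 1)

v_13(15/7) = 0 (numerator and denominator both coprime to 13), so x ∈ ℤ_13^×. Compute digits iteratively via a_i = x_i mod 13, x_{i+1} = (x_i − a_i)/13, with x_0 = x:
  x_0 = 15/7;  a_0 = 4;  x_1 = (x_0 − 4)/13 = -1/7
  x_1 = -1/7;  a_1 = 11;  x_2 = (x_1 − 11)/13 = -6/7
  x_2 = -6/7;  a_2 = 1;  x_3 = (x_2 − 1)/13 = -1/7
  x_3 = -1/7;  a_3 = 11;  x_4 = (x_3 − 11)/13 = -6/7
  x_4 = -6/7;  a_4 = 1;  x_5 = (x_4 − 1)/13 = -1/7
Digits: (4, 11, 1, 11, 1).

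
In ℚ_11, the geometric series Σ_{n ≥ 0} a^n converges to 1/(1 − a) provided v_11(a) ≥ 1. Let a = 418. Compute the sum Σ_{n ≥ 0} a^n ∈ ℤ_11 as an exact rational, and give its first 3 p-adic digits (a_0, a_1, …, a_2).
Σ a^n = 1/(1 − a) = -1/417;  first 3 digits = (1, 5, 6)

v_11(a) = 1 ≥ 1, so the series converges in ℤ_11 to 1/(1 − a) = 1/(1 − 418) = -1/417. Expand this rational in ℤ_11: compute digits iteratively via d_i = x_i mod 11, x_{i+1} = (x_i − d_i)/11. The first 3 digits are (1, 5, 6).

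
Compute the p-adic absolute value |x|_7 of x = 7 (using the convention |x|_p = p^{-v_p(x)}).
|7|_7 = 1/7

Step 1 — compute v_7(x) by factoring powers of 7 out of the numerator and denominator: v_7(7) = 1. Step 2 — apply |x|_p = p^{-v_p(x)} = 7^{-1} = 1/7.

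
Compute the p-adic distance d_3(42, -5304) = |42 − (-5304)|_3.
d_3(42, -5304) = 1/243

Step 1 — x − y = 42 − (-5304) = 5346. Step 2 — v_3(5346) = 5 (factor: 5346 = (3^5 · 22); the sign does not affect v_p). Step 3 — |x − y|_3 = 3^{-5} = 1/243.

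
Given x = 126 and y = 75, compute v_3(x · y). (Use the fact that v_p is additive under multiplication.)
v_3(9450) = 3

v_p(x) = 2 (factor: 126 = 3^2 · 14); v_p(y) = 1 (factor: 75 = 3^1 · 25). Additivity: v_p(xy) = v_p(x) + v_p(y) = 2 + 1 = 3. (Direct check: xy = 9450 = 3^3 · (350).)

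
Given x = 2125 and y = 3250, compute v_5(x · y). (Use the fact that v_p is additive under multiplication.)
v_5(6906250) = 6

v_p(x) = 3 (factor: 2125 = 5^3 · 17); v_p(y) = 3 (factor: 3250 = 5^3 · 26). Additivity: v_p(xy) = v_p(x) + v_p(y) = 3 + 3 = 6. (Direct check: xy = 6906250 = 5^6 · (442).)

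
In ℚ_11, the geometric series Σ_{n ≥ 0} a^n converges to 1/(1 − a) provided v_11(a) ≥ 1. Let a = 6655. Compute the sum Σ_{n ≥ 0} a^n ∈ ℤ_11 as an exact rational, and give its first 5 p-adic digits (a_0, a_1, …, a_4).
Σ a^n = 1/(1 − a) = -1/6654;  first 5 digits = (1, 0, 0, 5, 0)

v_11(a) = 3 ≥ 1, so the series converges in ℤ_11 to 1/(1 − a) = 1/(1 − 6655) = -1/6654. Expand this rational in ℤ_11: compute digits iteratively via d_i = x_i mod 11, x_{i+1} = (x_i − d_i)/11. The first 5 digits are (1, 0, 0, 5, 0).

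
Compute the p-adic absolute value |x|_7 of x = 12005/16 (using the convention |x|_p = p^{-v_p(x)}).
|12005/16|_7 = 1/2401

Step 1 — compute v_7(x) by factoring powers of 7 out of the numerator and denominator: v_7(12005/16) = 4. Step 2 — apply |x|_p = p^{-v_p(x)} = 7^{-4} = 1/2401.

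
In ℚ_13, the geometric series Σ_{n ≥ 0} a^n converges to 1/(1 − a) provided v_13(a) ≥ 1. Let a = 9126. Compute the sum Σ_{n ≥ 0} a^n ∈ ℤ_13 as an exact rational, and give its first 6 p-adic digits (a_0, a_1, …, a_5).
Σ a^n = 1/(1 − a) = -1/9125;  first 6 digits = (1, 0, 2, 4, 4, 3)

v_13(a) = 2 ≥ 1, so the series converges in ℤ_13 to 1/(1 − a) = 1/(1 − 9126) = -1/9125. Expand this rational in ℤ_13: compute digits iteratively via d_i = x_i mod 13, x_{i+1} = (x_i − d_i)/13. The first 6 digits are (1, 0, 2, 4, 4, 3).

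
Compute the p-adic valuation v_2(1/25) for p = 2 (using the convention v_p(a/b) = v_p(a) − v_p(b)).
v_2(1/25) = 0

Factor powers of 2 from the numerator and denominator of the reduced fraction: 1 = 2^0 · 1 and 25 = 2^0 · 25. Apply v_p(a/b) = v_p(a) − v_p(b): v_2(1/25) = 0 − 0 = 0.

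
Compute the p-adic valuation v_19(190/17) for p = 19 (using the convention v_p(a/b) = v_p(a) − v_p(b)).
v_19(190/17) = 1

Factor powers of 19 from the numerator and denominator of the reduced fraction: 190 = 19^1 · 10 and 17 = 19^0 · 17. Apply v_p(a/b) = v_p(a) − v_p(b): v_19(190/17) = 1 − 0 = 1.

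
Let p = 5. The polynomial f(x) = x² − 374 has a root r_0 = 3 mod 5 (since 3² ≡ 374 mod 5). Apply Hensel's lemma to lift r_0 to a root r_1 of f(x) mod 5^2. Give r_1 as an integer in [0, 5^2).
r_1 = 18 (mod 25)

Hensel's recurrence: r_{i+1} = r_i − f(r_i)·(f′(r_i))^{-1} mod 5^{i+2}, with f′(x) = 2x. Iterate:
  r_0 = 3 (mod 5)
  r_1 = 18 (mod 25)
Final: r_1 = 18, and one checks f(r_1) ≡ 0 mod 5^2.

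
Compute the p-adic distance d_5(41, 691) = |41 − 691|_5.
d_5(41, 691) = 1/25

Step 1 — x − y = 41 − 691 = -650. Step 2 — v_5(-650) = 2 (factor: -650 = −(5^2 · 26); the sign does not affect v_p). Step 3 — |x − y|_5 = 5^{-2} = 1/25.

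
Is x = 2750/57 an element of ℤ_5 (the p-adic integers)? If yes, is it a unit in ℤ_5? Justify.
x ∈ ℤ_5 but not a unit; v_5(x) = 3 > 0

ℤ_5 = {x ∈ ℚ_5 : v_5(x) ≥ 0} and ℤ_5^× = {x ∈ ℤ_5 : v_5(x) = 0}. Here v_5(2750/57) = v_5(num) − v_5(den) = 3; compare against these criteria.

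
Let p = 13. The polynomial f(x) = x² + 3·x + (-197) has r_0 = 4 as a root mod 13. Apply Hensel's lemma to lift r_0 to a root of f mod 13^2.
r_1 = 4 (mod 169)

Hensel: r_{i+1} = r_i − f(r_i)·(f′(r_i))^{-1} mod 13^{i+2}, f′(x) = 2x + 3. Iterate:
  r_0 = 4 (mod 13)
  r_1 = 4 (mod 169)
Final: r = 4 satisfies f(r) ≡ 0 mod 13^2.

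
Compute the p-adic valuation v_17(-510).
v_17(-510) = 1

v_17(n) is the largest exponent k such that 17^k divides n. Factor out: -510 = -17^1 · 30. (Sign doesn't affect v_p.) So v_17(-510) = 1.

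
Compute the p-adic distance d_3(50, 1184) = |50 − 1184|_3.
d_3(50, 1184) = 1/81

Step 1 — x − y = 50 − 1184 = -1134. Step 2 — v_3(-1134) = 4 (factor: -1134 = −(3^4 · 14); the sign does not affect v_p). Step 3 — |x − y|_3 = 3^{-4} = 1/81.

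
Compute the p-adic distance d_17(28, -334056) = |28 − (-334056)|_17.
d_17(28, -334056) = 1/83521

Step 1 — x − y = 28 − (-334056) = 334084. Step 2 — v_17(334084) = 4 (factor: 334084 = (17^4 · 4); the sign does not affect v_p). Step 3 — |x − y|_17 = 17^{-4} = 1/83521.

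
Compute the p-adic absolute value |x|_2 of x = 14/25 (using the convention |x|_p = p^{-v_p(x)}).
|14/25|_2 = 1/2

Step 1 — compute v_2(x) by factoring powers of 2 out of the numerator and denominator: v_2(14/25) = 1. Step 2 — apply |x|_p = p^{-v_p(x)} = 2^{-1} = 1/2.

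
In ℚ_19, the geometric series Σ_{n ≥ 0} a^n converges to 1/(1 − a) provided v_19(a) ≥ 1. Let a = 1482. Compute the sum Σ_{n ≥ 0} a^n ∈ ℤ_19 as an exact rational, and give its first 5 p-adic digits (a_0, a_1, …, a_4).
Σ a^n = 1/(1 − a) = -1/1481;  first 5 digits = (1, 2, 8, 5, 5)

v_19(a) = 1 ≥ 1, so the series converges in ℤ_19 to 1/(1 − a) = 1/(1 − 1482) = -1/1481. Expand this rational in ℤ_19: compute digits iteratively via d_i = x_i mod 19, x_{i+1} = (x_i − d_i)/19. The first 5 digits are (1, 2, 8, 5, 5).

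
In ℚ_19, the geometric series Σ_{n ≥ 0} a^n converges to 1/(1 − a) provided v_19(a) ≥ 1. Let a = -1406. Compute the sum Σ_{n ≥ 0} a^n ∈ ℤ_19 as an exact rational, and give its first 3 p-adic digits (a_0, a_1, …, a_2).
Σ a^n = 1/(1 − a) = 1/1407;  first 3 digits = (1, 2, 0)

v_19(a) = 1 ≥ 1, so the series converges in ℤ_19 to 1/(1 − a) = 1/(1 − (-1406)) = 1/1407. Expand this rational in ℤ_19: compute digits iteratively via d_i = x_i mod 19, x_{i+1} = (x_i − d_i)/19. The first 3 digits are (1, 2, 0).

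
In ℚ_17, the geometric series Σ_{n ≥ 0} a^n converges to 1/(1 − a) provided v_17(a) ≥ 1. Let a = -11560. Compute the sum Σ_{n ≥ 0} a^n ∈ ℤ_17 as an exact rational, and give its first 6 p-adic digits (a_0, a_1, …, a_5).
Σ a^n = 1/(1 − a) = 1/11561;  first 6 digits = (1, 0, 11, 14, 1, 9)

v_17(a) = 2 ≥ 1, so the series converges in ℤ_17 to 1/(1 − a) = 1/(1 − (-11560)) = 1/11561. Expand this rational in ℤ_17: compute digits iteratively via d_i = x_i mod 17, x_{i+1} = (x_i − d_i)/17. The first 6 digits are (1, 0, 11, 14, 1, 9).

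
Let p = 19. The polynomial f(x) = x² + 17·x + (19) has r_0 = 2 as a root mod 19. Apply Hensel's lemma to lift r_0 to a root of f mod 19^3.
r_2 = 4125 (mod 6859)

Hensel: r_{i+1} = r_i − f(r_i)·(f′(r_i))^{-1} mod 19^{i+2}, f′(x) = 2x + 17. Iterate:
  r_0 = 2 (mod 19)
  r_1 = 154 (mod 361)
  r_2 = 4125 (mod 6859)
Final: r = 4125 satisfies f(r) ≡ 0 mod 19^3.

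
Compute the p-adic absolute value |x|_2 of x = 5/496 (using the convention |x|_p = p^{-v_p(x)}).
|5/496|_2 = 16

Step 1 — compute v_2(x) by factoring powers of 2 out of the numerator and denominator: v_2(5/496) = -4. Step 2 — apply |x|_p = p^{-v_p(x)} = 2^{4} = 16.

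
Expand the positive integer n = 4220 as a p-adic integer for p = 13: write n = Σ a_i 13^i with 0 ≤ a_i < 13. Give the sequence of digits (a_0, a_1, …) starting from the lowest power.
(a_0, a_1, …) = (8, 12, 11, 1)

Repeated division by 13 gives the digits low-to-high: 4220 = 8 + 12·13^1 + 11·13^2 + 1·13^3. Digit sequence: (8, 12, 11, 1).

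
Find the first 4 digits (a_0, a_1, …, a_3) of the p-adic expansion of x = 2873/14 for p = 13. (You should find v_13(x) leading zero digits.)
(a_0, …, a_3) = (0, 0, 4, 10)

v_13(2873/14) = 2, so a_0 = ... = a_1 = 0. Factor out: x = 13^2 · u with u = 17/14 a unit in ℤ_13. Expand u iteratively via a_{v+i} = u_i mod 13, u_{i+1} = (u_i − a_{v+i})/13:
  u_0 = 17/14;  a_2 = 4;  u_1 = (u_0 − 4)/13 = -3/14
  u_1 = -3/14;  a_3 = 10;  u_2 = (u_1 − 10)/13 = -11/14
Digits: (0, 0, 4, 10).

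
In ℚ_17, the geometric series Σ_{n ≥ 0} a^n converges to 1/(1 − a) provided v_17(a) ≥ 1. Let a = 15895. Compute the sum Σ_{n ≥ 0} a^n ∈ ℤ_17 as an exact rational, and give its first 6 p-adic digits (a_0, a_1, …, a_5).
Σ a^n = 1/(1 − a) = -1/15894;  first 6 digits = (1, 0, 4, 3, 16, 7)

v_17(a) = 2 ≥ 1, so the series converges in ℤ_17 to 1/(1 − a) = 1/(1 − 15895) = -1/15894. Expand this rational in ℤ_17: compute digits iteratively via d_i = x_i mod 17, x_{i+1} = (x_i − d_i)/17. The first 6 digits are (1, 0, 4, 3, 16, 7).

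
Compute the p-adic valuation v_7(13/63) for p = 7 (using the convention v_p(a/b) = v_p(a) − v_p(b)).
v_7(13/63) = -1

Factor powers of 7 from the numerator and denominator of the reduced fraction: 13 = 7^0 · 13 and 63 = 7^1 · 9. Apply v_p(a/b) = v_p(a) − v_p(b): v_7(13/63) = 0 − 1 = -1.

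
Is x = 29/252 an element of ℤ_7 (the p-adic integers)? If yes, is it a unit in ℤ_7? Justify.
x ∉ ℤ_7 (v_7(x) = -1 < 0)

ℤ_7 = {x ∈ ℚ_7 : v_7(x) ≥ 0} and ℤ_7^× = {x ∈ ℤ_7 : v_7(x) = 0}. Here v_7(29/252) = v_7(num) − v_7(den) = -1; compare against these criteria.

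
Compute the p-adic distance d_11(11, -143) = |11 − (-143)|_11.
d_11(11, -143) = 1/11

Step 1 — x − y = 11 − (-143) = 154. Step 2 — v_11(154) = 1 (factor: 154 = (11^1 · 14); the sign does not affect v_p). Step 3 — |x − y|_11 = 11^{-1} = 1/11.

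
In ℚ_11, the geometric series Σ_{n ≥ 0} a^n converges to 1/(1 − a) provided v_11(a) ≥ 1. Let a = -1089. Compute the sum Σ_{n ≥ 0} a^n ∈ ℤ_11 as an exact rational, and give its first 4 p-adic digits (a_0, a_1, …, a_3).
Σ a^n = 1/(1 − a) = 1/1090;  first 4 digits = (1, 0, 2, 10)

v_11(a) = 2 ≥ 1, so the series converges in ℤ_11 to 1/(1 − a) = 1/(1 − (-1089)) = 1/1090. Expand this rational in ℤ_11: compute digits iteratively via d_i = x_i mod 11, x_{i+1} = (x_i − d_i)/11. The first 4 digits are (1, 0, 2, 10).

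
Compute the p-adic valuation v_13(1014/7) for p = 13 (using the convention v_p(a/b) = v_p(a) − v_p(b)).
v_13(1014/7) = 2

Factor powers of 13 from the numerator and denominator of the reduced fraction: 1014 = 13^2 · 6 and 7 = 13^0 · 7. Apply v_p(a/b) = v_p(a) − v_p(b): v_13(1014/7) = 2 − 0 = 2.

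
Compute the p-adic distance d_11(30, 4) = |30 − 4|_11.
d_11(30, 4) = 1

Step 1 — x − y = 30 − 4 = 26. Step 2 — v_11(26) = 0 (factor: 26 = (11^0 · 26); the sign does not affect v_p). Step 3 — |x − y|_11 = 11^{0} = 1.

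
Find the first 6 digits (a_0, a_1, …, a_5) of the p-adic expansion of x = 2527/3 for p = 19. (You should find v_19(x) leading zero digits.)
(a_0, …, a_5) = (0, 0, 15, 12, 12, 12)

v_19(2527/3) = 2, so a_0 = ... = a_1 = 0. Factor out: x = 19^2 · u with u = 7/3 a unit in ℤ_19. Expand u iteratively via a_{v+i} = u_i mod 19, u_{i+1} = (u_i − a_{v+i})/19:
  u_0 = 7/3;  a_2 = 15;  u_1 = (u_0 − 15)/19 = -2/3
  u_1 = -2/3;  a_3 = 12;  u_2 = (u_1 − 12)/19 = -2/3
  u_2 = -2/3;  a_4 = 12;  u_3 = (u_2 − 12)/19 = -2/3
  u_3 = -2/3;  a_5 = 12;  u_4 = (u_3 − 12)/19 = -2/3
Digits: (0, 0, 15, 12, 12, 12).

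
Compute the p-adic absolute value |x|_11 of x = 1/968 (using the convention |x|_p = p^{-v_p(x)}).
|1/968|_11 = 121

Step 1 — compute v_11(x) by factoring powers of 11 out of the numerator and denominator: v_11(1/968) = -2. Step 2 — apply |x|_p = p^{-v_p(x)} = 11^{2} = 121.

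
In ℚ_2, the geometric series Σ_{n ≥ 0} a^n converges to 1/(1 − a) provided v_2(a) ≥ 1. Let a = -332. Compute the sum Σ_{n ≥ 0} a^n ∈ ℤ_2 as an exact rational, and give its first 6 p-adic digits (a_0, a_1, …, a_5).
Σ a^n = 1/(1 − a) = 1/333;  first 6 digits = (1, 0, 1, 0, 0, 0)

v_2(a) = 2 ≥ 1, so the series converges in ℤ_2 to 1/(1 − a) = 1/(1 − (-332)) = 1/333. Expand this rational in ℤ_2: compute digits iteratively via d_i = x_i mod 2, x_{i+1} = (x_i − d_i)/2. The first 6 digits are (1, 0, 1, 0, 0, 0).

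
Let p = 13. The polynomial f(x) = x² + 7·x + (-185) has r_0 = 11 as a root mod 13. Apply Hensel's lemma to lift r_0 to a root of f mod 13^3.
r_2 = 1584 (mod 2197)

Hensel: r_{i+1} = r_i − f(r_i)·(f′(r_i))^{-1} mod 13^{i+2}, f′(x) = 2x + 7. Iterate:
  r_0 = 11 (mod 13)
  r_1 = 63 (mod 169)
  r_2 = 1584 (mod 2197)
Final: r = 1584 satisfies f(r) ≡ 0 mod 13^3.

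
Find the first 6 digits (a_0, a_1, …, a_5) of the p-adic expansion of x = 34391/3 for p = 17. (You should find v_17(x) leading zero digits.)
(a_0, …, a_5) = (0, 0, 0, 8, 11, 5)

v_17(34391/3) = 3, so a_0 = ... = a_2 = 0. Factor out: x = 17^3 · u with u = 7/3 a unit in ℤ_17. Expand u iteratively via a_{v+i} = u_i mod 17, u_{i+1} = (u_i − a_{v+i})/17:
  u_0 = 7/3;  a_3 = 8;  u_1 = (u_0 − 8)/17 = -1/3
  u_1 = -1/3;  a_4 = 11;  u_2 = (u_1 − 11)/17 = -2/3
  u_2 = -2/3;  a_5 = 5;  u_3 = (u_2 − 5)/17 = -1/3
Digits: (0, 0, 0, 8, 11, 5).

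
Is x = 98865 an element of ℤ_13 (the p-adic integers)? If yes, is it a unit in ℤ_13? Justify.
x ∈ ℤ_13 but not a unit; v_13(x) = 3 > 0

ℤ_13 = {x ∈ ℚ_13 : v_13(x) ≥ 0} and ℤ_13^× = {x ∈ ℤ_13 : v_13(x) = 0}. Here v_13(98865) = v_13(num) − v_13(den) = 3; compare against these criteria.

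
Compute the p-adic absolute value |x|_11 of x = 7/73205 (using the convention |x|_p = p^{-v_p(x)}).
|7/73205|_11 = 14641

Step 1 — compute v_11(x) by factoring powers of 11 out of the numerator and denominator: v_11(7/73205) = -4. Step 2 — apply |x|_p = p^{-v_p(x)} = 11^{4} = 14641.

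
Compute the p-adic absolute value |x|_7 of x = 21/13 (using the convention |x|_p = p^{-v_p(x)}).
|21/13|_7 = 1/7

Step 1 — compute v_7(x) by factoring powers of 7 out of the numerator and denominator: v_7(21/13) = 1. Step 2 — apply |x|_p = p^{-v_p(x)} = 7^{-1} = 1/7.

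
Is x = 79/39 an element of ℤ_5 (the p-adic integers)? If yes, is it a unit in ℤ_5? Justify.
x ∈ ℤ_5^× (unit); v_5(x) = 0

ℤ_5 = {x ∈ ℚ_5 : v_5(x) ≥ 0} and ℤ_5^× = {x ∈ ℤ_5 : v_5(x) = 0}. Here v_5(79/39) = v_5(num) − v_5(den) = 0; compare against these criteria.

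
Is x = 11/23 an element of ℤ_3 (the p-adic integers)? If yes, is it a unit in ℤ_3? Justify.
x ∈ ℤ_3^× (unit); v_3(x) = 0

ℤ_3 = {x ∈ ℚ_3 : v_3(x) ≥ 0} and ℤ_3^× = {x ∈ ℤ_3 : v_3(x) = 0}. Here v_3(11/23) = v_3(num) − v_3(den) = 0; compare against these criteria.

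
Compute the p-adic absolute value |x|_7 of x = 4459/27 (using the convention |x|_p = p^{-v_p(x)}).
|4459/27|_7 = 1/343

Step 1 — compute v_7(x) by factoring powers of 7 out of the numerator and denominator: v_7(4459/27) = 3. Step 2 — apply |x|_p = p^{-v_p(x)} = 7^{-3} = 1/343.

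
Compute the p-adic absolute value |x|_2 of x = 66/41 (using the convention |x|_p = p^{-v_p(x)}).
|66/41|_2 = 1/2

Step 1 — compute v_2(x) by factoring powers of 2 out of the numerator and denominator: v_2(66/41) = 1. Step 2 — apply |x|_p = p^{-v_p(x)} = 2^{-1} = 1/2.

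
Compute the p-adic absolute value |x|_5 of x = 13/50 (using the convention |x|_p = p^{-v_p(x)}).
|13/50|_5 = 25

Step 1 — compute v_5(x) by factoring powers of 5 out of the numerator and denominator: v_5(13/50) = -2. Step 2 — apply |x|_p = p^{-v_p(x)} = 5^{2} = 25.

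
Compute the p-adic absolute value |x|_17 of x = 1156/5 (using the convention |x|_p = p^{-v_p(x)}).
|1156/5|_17 = 1/289

Step 1 — compute v_17(x) by factoring powers of 17 out of the numerator and denominator: v_17(1156/5) = 2. Step 2 — apply |x|_p = p^{-v_p(x)} = 17^{-2} = 1/289.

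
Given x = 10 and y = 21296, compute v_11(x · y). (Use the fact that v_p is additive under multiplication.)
v_11(212960) = 3

v_p(x) = 0 (factor: 10 = 11^0 · 10); v_p(y) = 3 (factor: 21296 = 11^3 · 16). Additivity: v_p(xy) = v_p(x) + v_p(y) = 0 + 3 = 3. (Direct check: xy = 212960 = 11^3 · (160).)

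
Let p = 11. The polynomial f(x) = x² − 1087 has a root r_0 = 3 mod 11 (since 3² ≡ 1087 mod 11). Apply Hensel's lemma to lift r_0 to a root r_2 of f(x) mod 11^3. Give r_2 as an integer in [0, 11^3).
r_2 = 102 (mod 1331)

Hensel's recurrence: r_{i+1} = r_i − f(r_i)·(f′(r_i))^{-1} mod 11^{i+2}, with f′(x) = 2x. Iterate:
  r_0 = 3 (mod 11)
  r_1 = 102 (mod 121)
  r_2 = 102 (mod 1331)
Final: r_2 = 102, and one checks f(r_2) ≡ 0 mod 11^3.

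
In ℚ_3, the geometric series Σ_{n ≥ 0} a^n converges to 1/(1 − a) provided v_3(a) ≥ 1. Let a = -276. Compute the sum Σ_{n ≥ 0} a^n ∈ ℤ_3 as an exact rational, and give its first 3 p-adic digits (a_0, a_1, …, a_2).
Σ a^n = 1/(1 − a) = 1/277;  first 3 digits = (1, 1, 0)

v_3(a) = 1 ≥ 1, so the series converges in ℤ_3 to 1/(1 − a) = 1/(1 − (-276)) = 1/277. Expand this rational in ℤ_3: compute digits iteratively via d_i = x_i mod 3, x_{i+1} = (x_i − d_i)/3. The first 3 digits are (1, 1, 0).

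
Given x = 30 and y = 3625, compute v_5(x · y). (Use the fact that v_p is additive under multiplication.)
v_5(108750) = 4

v_p(x) = 1 (factor: 30 = 5^1 · 6); v_p(y) = 3 (factor: 3625 = 5^3 · 29). Additivity: v_p(xy) = v_p(x) + v_p(y) = 1 + 3 = 4. (Direct check: xy = 108750 = 5^4 · (174).)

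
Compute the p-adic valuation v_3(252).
v_3(252) = 2

v_3(n) is the largest exponent k such that 3^k divides n. Factor out: 252 = 3^2 · 28. (Sign doesn't affect v_p.) So v_3(252) = 2.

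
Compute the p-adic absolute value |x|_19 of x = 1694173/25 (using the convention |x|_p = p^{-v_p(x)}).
|1694173/25|_19 = 1/130321

Step 1 — compute v_19(x) by factoring powers of 19 out of the numerator and denominator: v_19(1694173/25) = 4. Step 2 — apply |x|_p = p^{-v_p(x)} = 19^{-4} = 1/130321.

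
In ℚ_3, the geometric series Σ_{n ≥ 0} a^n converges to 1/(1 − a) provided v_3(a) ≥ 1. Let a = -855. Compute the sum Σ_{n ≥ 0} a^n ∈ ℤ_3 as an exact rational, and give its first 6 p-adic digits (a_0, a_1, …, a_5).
Σ a^n = 1/(1 − a) = 1/856;  first 6 digits = (1, 0, 1, 1, 2, 1)

v_3(a) = 2 ≥ 1, so the series converges in ℤ_3 to 1/(1 − a) = 1/(1 − (-855)) = 1/856. Expand this rational in ℤ_3: compute digits iteratively via d_i = x_i mod 3, x_{i+1} = (x_i − d_i)/3. The first 6 digits are (1, 0, 1, 1, 2, 1).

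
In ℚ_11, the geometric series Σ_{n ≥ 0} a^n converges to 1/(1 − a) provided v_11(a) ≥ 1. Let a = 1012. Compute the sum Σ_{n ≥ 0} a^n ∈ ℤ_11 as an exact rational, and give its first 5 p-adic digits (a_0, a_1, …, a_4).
Σ a^n = 1/(1 − a) = -1/1011;  first 5 digits = (1, 4, 2, 9, 0)

v_11(a) = 1 ≥ 1, so the series converges in ℤ_11 to 1/(1 − a) = 1/(1 − 1012) = -1/1011. Expand this rational in ℤ_11: compute digits iteratively via d_i = x_i mod 11, x_{i+1} = (x_i − d_i)/11. The first 5 digits are (1, 4, 2, 9, 0).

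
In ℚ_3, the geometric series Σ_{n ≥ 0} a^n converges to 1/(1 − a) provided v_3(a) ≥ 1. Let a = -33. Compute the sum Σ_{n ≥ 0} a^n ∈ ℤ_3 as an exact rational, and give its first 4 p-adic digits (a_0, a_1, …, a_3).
Σ a^n = 1/(1 − a) = 1/34;  first 4 digits = (1, 1, 0, 1)

v_3(a) = 1 ≥ 1, so the series converges in ℤ_3 to 1/(1 − a) = 1/(1 − (-33)) = 1/34. Expand this rational in ℤ_3: compute digits iteratively via d_i = x_i mod 3, x_{i+1} = (x_i − d_i)/3. The first 4 digits are (1, 1, 0, 1).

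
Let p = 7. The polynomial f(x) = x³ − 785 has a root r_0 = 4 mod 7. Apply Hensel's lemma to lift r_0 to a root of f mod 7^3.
r_2 = 263 (mod 343)

Hensel: r_{i+1} = r_i − f(r_i)/f′(r_i) mod 7^{i+2}, where f′(x) = 3x². Iterate:
  r_0 = 4 (mod 7)
  r_1 = 18 (mod 49)
  r_2 = 263 (mod 343)
Final: r = 263 with f(r) ≡ 0 mod 7^3.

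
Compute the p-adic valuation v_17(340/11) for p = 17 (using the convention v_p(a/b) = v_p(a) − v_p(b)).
v_17(340/11) = 1

Factor powers of 17 from the numerator and denominator of the reduced fraction: 340 = 17^1 · 20 and 11 = 17^0 · 11. Apply v_p(a/b) = v_p(a) − v_p(b): v_17(340/11) = 1 − 0 = 1.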